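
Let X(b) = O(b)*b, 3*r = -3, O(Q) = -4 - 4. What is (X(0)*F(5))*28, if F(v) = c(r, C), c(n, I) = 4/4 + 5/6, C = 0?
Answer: 0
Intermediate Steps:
O(Q) = -8
r = -1 (r = (⅓)*(-3) = -1)
X(b) = -8*b
c(n, I) = 11/6 (c(n, I) = 4*(¼) + 5*(⅙) = 1 + ⅚ = 11/6)
F(v) = 11/6
(X(0)*F(5))*28 = (-8*0*(11/6))*28 = (0*(11/6))*28 = 0*28 = 0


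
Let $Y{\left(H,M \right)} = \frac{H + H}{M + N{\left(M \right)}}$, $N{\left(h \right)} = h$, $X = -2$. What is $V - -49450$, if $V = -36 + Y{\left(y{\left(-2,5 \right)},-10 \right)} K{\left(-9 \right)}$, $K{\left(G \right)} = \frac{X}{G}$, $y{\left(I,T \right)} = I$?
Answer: $\frac{2223632}{45} \approx 49414.0$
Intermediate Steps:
$Y{\left(H,M \right)} = \frac{H}{M}$ ($Y{\left(H,M \right)} = \frac{H + H}{M + M} = \frac{2 H}{2 M} = 2 H \frac{1}{2 M} = \frac{H}{M}$)
$K{\left(G \right)} = - \frac{2}{G}$
$V = - \frac{1618}{45}$ ($V = -36 + - \frac{2}{-10} \left(- \frac{2}{-9}\right) = -36 + \left(-2\right) \left(- \frac{1}{10}\right) \left(\left(-2\right) \left(- \frac{1}{9}\right)\right) = -36 + \frac{1}{5} \cdot \frac{2}{9} = -36 + \frac{2}{45} = - \frac{1618}{45} \approx -35.956$)
$V - -49450 = - \frac{1618}{45} - -49450 = - \frac{1618}{45} + 49450 = \frac{2223632}{45}$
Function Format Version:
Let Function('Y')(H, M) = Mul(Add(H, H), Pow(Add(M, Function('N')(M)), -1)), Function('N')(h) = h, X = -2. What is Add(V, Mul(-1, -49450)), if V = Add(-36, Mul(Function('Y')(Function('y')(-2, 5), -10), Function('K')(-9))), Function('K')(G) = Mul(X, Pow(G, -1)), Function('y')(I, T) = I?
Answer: Rational(2223632, 45) ≈ 49414.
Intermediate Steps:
Function('Y')(H, M) = Mul(H, Pow(M, -1)) (Function('Y')(H, M) = Mul(Add(H, H), Pow(Add(M, M), -1)) = Mul(Mul(2, H), Pow(Mul(2, M), -1)) = Mul(Mul(2, H), Mul(Rational(1, 2), Pow(M, -1))) = Mul(H, Pow(M, -1)))
Function('K')(G) = Mul(-2, Pow(G, -1))
V = Rational(-1618, 45) (V = Add(-36, Mul(Mul(-2, Pow(-10, -1)), Mul(-2, Pow(-9, -1)))) = Add(-36, Mul(Mul(-2, Rational(-1, 10)), Mul(-2, Rational(-1, 9)))) = Add(-36, Mul(Rational(1, 5), Rational(2, 9))) = Add(-36, Rational(2, 45)) = Rational(-1618, 45) ≈ -35.956)
Add(V, Mul(-1, -49450)) = Add(Rational(-1618, 45), Mul(-1, -49450)) = Add(Rational(-1618, 45), 49450) = Rational(2223632, 45)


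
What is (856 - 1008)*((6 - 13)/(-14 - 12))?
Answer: -532/13 ≈ -40.923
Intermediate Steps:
(856 - 1008)*((6 - 13)/(-14 - 12)) = -(-1064)/(-26) = -(-1064)*(-1)/26 = -152*7/26 = -532/13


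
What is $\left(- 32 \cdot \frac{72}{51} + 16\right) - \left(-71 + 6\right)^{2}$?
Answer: $- \frac{72321}{17} \approx -4254.2$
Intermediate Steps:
$\left(- 32 \cdot \frac{72}{51} + 16\right) - \left(-71 + 6\right)^{2} = \left(- 32 \cdot 72 \cdot \frac{1}{51} + 16\right) - \left(-65\right)^{2} = \left(\left(-32\right) \frac{24}{17} + 16\right) - 4225 = \left(- \frac{768}{17} + 16\right) - 4225 = - \frac{496}{17} - 4225 = - \frac{72321}{17}$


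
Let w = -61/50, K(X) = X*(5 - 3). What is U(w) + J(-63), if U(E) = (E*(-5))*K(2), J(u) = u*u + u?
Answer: 19652/5 ≈ 3930.4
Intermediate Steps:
K(X) = 2*X (K(X) = X*2 = 2*X)
J(u) = u + u² (J(u) = u² + u = u + u²)
w = -61/50 (w = -61*1/50 = -61/50 ≈ -1.2200)
U(E) = -20*E (U(E) = (E*(-5))*(2*2) = -5*E*4 = -20*E)
U(w) + J(-63) = -20*(-61/50) - 63*(1 - 63) = 122/5 - 63*(-62) = 122/5 + 3906 = 19652/5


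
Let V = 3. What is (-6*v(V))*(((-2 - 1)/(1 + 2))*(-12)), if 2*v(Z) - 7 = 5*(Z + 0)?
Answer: -792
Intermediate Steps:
v(Z) = 7/2 + 5*Z/2 (v(Z) = 7/2 + (5*(Z + 0))/2 = 7/2 + (5*Z)/2 = 7/2 + 5*Z/2)
(-6*v(V))*(((-2 - 1)/(1 + 2))*(-12)) = (-6*(7/2 + (5/2)*3))*(((-2 - 1)/(1 + 2))*(-12)) = (-6*(7/2 + 15/2))*(-3/3*(-12)) = (-6*11)*(-3*1/3*(-12)) = -(-66)*(-12) = -66*12 = -792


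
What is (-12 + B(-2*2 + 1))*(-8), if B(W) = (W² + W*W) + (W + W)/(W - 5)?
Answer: -54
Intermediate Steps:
B(W) = 2*W² + 2*W/(-5 + W) (B(W) = (W² + W²) + (2*W)/(-5 + W) = 2*W² + 2*W/(-5 + W))
(-12 + B(-2*2 + 1))*(-8) = (-12 + 2*(-2*2 + 1)*(1 + (-2*2 + 1)² - 5*(-2*2 + 1))/(-5 + (-2*2 + 1)))*(-8) = (-12 + 2*(-4 + 1)*(1 + (-4 + 1)² - 5*(-4 + 1))/(-5 + (-4 + 1)))*(-8) = (-12 + 2*(-3)*(1 + (-3)² - 5*(-3))/(-5 - 3))*(-8) = (-12 + 2*(-3)*(1 + 9 + 15)/(-8))*(-8) = (-12 + 2*(-3)*(-⅛)*25)*(-8) = (-12 + 75/4)*(-8) = (27/4)*(-8) = -54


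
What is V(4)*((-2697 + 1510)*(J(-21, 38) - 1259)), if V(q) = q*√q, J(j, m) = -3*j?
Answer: 11357216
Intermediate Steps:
V(q) = q^(3/2)
V(4)*((-2697 + 1510)*(J(-21, 38) - 1259)) = 4^(3/2)*((-2697 + 1510)*(-3*(-21) - 1259)) = 8*(-1187*(63 - 1259)) = 8*(-1187*(-1196)) = 8*1419652 = 11357216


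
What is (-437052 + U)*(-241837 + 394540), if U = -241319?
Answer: -103589286813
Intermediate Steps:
(-437052 + U)*(-241837 + 394540) = (-437052 - 241319)*(-241837 + 394540) = -678371*152703 = -103589286813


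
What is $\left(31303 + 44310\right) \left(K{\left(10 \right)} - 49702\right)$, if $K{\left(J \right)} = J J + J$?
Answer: $-3749799896$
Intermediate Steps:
$K{\left(J \right)} = J + J^{2}$ ($K{\left(J \right)} = J^{2} + J = J + J^{2}$)
$\left(31303 + 44310\right) \left(K{\left(10 \right)} - 49702\right) = \left(31303 + 44310\right) \left(10 \left(1 + 10\right) - 49702\right) = 75613 \left(10 \cdot 11 - 49702\right) = 75613 \left(110 - 49702\right) = 75613 \left(-49592\right) = -3749799896$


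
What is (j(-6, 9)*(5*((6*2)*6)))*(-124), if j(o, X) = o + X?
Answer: -133920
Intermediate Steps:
j(o, X) = X + o
(j(-6, 9)*(5*((6*2)*6)))*(-124) = ((9 - 6)*(5*((6*2)*6)))*(-124) = (3*(5*(12*6)))*(-124) = (3*(5*72))*(-124) = (3*360)*(-124) = 1080*(-124) = -133920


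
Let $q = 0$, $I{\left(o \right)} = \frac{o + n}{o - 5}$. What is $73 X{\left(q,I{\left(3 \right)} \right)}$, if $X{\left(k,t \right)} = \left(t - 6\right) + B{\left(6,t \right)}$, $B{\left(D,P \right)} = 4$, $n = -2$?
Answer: $- \frac{365}{2} \approx -182.5$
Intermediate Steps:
$I{\left(o \right)} = \frac{-2 + o}{-5 + o}$ ($I{\left(o \right)} = \frac{o - 2}{o - 5} = \frac{-2 + o}{-5 + o}$)
$X{\left(k,t \right)} = -2 + t$ ($X{\left(k,t \right)} = \left(t - 6\right) + 4 = \left(-6 + t\right) + 4 = -2 + t$)
$73 X{\left(q,I{\left(3 \right)} \right)} = 73 \left(-2 + \frac{-2 + 3}{-5 + 3}\right) = 73 \left(-2 + \frac{1}{-2} \cdot 1\right) = 73 \left(-2 - \frac{1}{2}\right) = 73 \left(- \frac{5}{2}\right) = - \frac{365}{2}$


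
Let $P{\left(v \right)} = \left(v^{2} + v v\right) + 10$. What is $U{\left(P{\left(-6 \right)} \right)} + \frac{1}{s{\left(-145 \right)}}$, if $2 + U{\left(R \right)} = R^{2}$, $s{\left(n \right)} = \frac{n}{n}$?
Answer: $6723$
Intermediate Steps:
$s{\left(n \right)} = 1$
$P{\left(v \right)} = 10 + 2 v^{2}$ ($P{\left(v \right)} = \left(v^{2} + v^{2}\right) + 10 = 2 v^{2} + 10 = 10 + 2 v^{2}$)
$U{\left(R \right)} = -2 + R^{2}$
$U{\left(P{\left(-6 \right)} \right)} + \frac{1}{s{\left(-145 \right)}} = \left(-2 + \left(10 + 2 \left(-6\right)^{2}\right)^{2}\right) + 1^{-1} = \left(-2 + \left(10 + 2 \cdot 36\right)^{2}\right) + 1 = \left(-2 + \left(10 + 72\right)^{2}\right) + 1 = \left(-2 + 82^{2}\right) + 1 = \left(-2 + 6724\right) + 1 = 6722 + 1 = 6723$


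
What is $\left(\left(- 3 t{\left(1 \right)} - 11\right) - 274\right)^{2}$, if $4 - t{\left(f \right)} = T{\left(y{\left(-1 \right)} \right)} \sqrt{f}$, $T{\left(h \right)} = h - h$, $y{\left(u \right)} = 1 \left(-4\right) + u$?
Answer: $88209$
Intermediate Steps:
$y{\left(u \right)} = -4 + u$
$T{\left(h \right)} = 0$
$t{\left(f \right)} = 4$ ($t{\left(f \right)} = 4 - 0 \sqrt{f} = 4 - 0 = 4 + 0 = 4$)
$\left(\left(- 3 t{\left(1 \right)} - 11\right) - 274\right)^{2} = \left(\left(\left(-3\right) 4 - 11\right) - 274\right)^{2} = \left(\left(-12 - 11\right) - 274\right)^{2} = \left(-23 - 274\right)^{2} = \left(-297\right)^{2} = 88209$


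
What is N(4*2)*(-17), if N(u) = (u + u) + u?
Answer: -408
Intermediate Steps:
N(u) = 3*u (N(u) = 2*u + u = 3*u)
N(4*2)*(-17) = (3*(4*2))*(-17) = (3*8)*(-17) = 24*(-17) = -408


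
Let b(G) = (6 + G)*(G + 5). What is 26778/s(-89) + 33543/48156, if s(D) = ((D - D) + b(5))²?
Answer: 141282639/48557300 ≈ 2.9096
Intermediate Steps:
b(G) = (5 + G)*(6 + G) (b(G) = (6 + G)*(5 + G) = (5 + G)*(6 + G))
s(D) = 12100 (s(D) = ((D - D) + (30 + 5² + 11*5))² = (0 + (30 + 25 + 55))² = (0 + 110)² = 110² = 12100)
26778/s(-89) + 33543/48156 = 26778/12100 + 33543/48156 = 26778*(1/12100) + 33543*(1/48156) = 13389/6050 + 11181/16052 = 141282639/48557300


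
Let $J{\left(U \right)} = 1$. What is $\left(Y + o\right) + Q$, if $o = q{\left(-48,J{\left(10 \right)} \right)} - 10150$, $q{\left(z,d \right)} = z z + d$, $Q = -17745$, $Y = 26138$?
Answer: $548$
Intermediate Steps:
$q{\left(z,d \right)} = d + z^{2}$ ($q{\left(z,d \right)} = z^{2} + d = d + z^{2}$)
$o = -7845$ ($o = \left(1 + \left(-48\right)^{2}\right) - 10150 = \left(1 + 2304\right) - 10150 = 2305 - 10150 = -7845$)
$\left(Y + o\right) + Q = \left(26138 - 7845\right) - 17745 = 18293 - 17745 = 548$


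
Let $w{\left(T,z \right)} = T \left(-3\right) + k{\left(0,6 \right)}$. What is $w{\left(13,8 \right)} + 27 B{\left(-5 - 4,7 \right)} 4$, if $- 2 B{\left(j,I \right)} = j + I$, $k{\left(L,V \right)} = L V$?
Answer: $69$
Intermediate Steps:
$B{\left(j,I \right)} = - \frac{I}{2} - \frac{j}{2}$ ($B{\left(j,I \right)} = - \frac{j + I}{2} = - \frac{I + j}{2} = - \frac{I}{2} - \frac{j}{2}$)
$w{\left(T,z \right)} = - 3 T$ ($w{\left(T,z \right)} = T \left(-3\right) + 0 \cdot 6 = - 3 T + 0 = - 3 T$)
$w{\left(13,8 \right)} + 27 B{\left(-5 - 4,7 \right)} 4 = \left(-3\right) 13 + 27 \left(\left(- \frac{1}{2}\right) 7 - \frac{-5 - 4}{2}\right) 4 = -39 + 27 \left(- \frac{7}{2} - - \frac{9}{2}\right) 4 = -39 + 27 \left(- \frac{7}{2} + \frac{9}{2}\right) 4 = -39 + 27 \cdot 1 \cdot 4 = -39 + 27 \cdot 4 = -39 + 108 = 69$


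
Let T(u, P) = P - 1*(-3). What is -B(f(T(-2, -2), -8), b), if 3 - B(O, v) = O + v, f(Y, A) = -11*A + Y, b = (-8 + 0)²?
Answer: 150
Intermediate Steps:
b = 64 (b = (-8)² = 64)
T(u, P) = 3 + P (T(u, P) = P + 3 = 3 + P)
f(Y, A) = Y - 11*A
B(O, v) = 3 - O - v (B(O, v) = 3 - (O + v) = 3 + (-O - v) = 3 - O - v)
-B(f(T(-2, -2), -8), b) = -(3 - ((3 - 2) - 11*(-8)) - 1*64) = -(3 - (1 + 88) - 64) = -(3 - 1*89 - 64) = -(3 - 89 - 64) = -1*(-150) = 150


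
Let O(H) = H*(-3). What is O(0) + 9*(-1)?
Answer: -9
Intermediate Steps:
O(H) = -3*H
O(0) + 9*(-1) = -3*0 + 9*(-1) = 0 - 9 = -9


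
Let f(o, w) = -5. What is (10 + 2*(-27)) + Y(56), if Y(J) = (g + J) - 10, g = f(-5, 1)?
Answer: -3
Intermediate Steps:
g = -5
Y(J) = -15 + J (Y(J) = (-5 + J) - 10 = -15 + J)
(10 + 2*(-27)) + Y(56) = (10 + 2*(-27)) + (-15 + 56) = (10 - 54) + 41 = -44 + 41 = -3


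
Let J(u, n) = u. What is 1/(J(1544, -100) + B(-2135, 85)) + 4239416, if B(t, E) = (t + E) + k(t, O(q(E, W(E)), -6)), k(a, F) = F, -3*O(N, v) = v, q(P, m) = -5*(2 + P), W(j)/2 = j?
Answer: 2136665663/504 ≈ 4.2394e+6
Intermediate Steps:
W(j) = 2*j
q(P, m) = -10 - 5*P
O(N, v) = -v/3
B(t, E) = 2 + E + t (B(t, E) = (t + E) - ⅓*(-6) = (E + t) + 2 = 2 + E + t)
1/(J(1544, -100) + B(-2135, 85)) + 4239416 = 1/(1544 + (2 + 85 - 2135)) + 4239416 = 1/(1544 - 2048) + 4239416 = 1/(-504) + 4239416 = -1/504 + 4239416 = 2136665663/504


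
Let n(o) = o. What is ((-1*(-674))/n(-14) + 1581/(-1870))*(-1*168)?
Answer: 452652/55 ≈ 8230.0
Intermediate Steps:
((-1*(-674))/n(-14) + 1581/(-1870))*(-1*168) = (-1*(-674)/(-14) + 1581/(-1870))*(-1*168) = (674*(-1/14) + 1581*(-1/1870))*(-168) = (-337/7 - 93/110)*(-168) = -37721/770*(-168) = 452652/55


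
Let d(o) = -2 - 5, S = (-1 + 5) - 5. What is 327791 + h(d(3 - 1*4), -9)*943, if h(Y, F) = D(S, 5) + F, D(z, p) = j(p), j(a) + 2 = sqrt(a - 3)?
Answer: 317418 + 943*sqrt(2) ≈ 3.1875e+5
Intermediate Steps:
j(a) = -2 + sqrt(-3 + a) (j(a) = -2 + sqrt(a - 3) = -2 + sqrt(-3 + a))
S = -1 (S = 4 - 5 = -1)
D(z, p) = -2 + sqrt(-3 + p)
d(o) = -7
h(Y, F) = -2 + F + sqrt(2) (h(Y, F) = (-2 + sqrt(-3 + 5)) + F = (-2 + sqrt(2)) + F = -2 + F + sqrt(2))
327791 + h(d(3 - 1*4), -9)*943 = 327791 + (-2 - 9 + sqrt(2))*943 = 327791 + (-11 + sqrt(2))*943 = 327791 + (-10373 + 943*sqrt(2)) = 317418 + 943*sqrt(2)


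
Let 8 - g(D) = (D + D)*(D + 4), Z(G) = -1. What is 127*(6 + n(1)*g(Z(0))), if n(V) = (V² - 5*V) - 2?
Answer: -9906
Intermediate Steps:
n(V) = -2 + V² - 5*V
g(D) = 8 - 2*D*(4 + D) (g(D) = 8 - (D + D)*(D + 4) = 8 - 2*D*(4 + D))
127*(6 + n(1)*g(Z(0))) = 127*(6 + (-2 + 1² - 5*1)*(8 - 8*(-1) - 2*(-1)²)) = 127*(6 + (-2 + 1 - 5)*(8 + 8 - 2*1)) = 127*(6 - 6*(8 + 8 - 2)) = 127*(6 - 6*14) = 127*(6 - 84) = 127*(-78) = -9906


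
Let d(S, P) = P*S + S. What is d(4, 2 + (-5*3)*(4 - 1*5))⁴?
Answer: 26873856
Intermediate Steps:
d(S, P) = S + P*S
d(4, 2 + (-5*3)*(4 - 1*5))⁴ = (4*(1 + (2 + (-5*3)*(4 - 1*5))))⁴ = (4*(1 + (2 - 15*(4 - 5))))⁴ = (4*(1 + (2 - 15*(-1))))⁴ = (4*(1 + (2 + 15)))⁴ = (4*(1 + 17))⁴ = (4*18)⁴ = 72⁴ = 26873856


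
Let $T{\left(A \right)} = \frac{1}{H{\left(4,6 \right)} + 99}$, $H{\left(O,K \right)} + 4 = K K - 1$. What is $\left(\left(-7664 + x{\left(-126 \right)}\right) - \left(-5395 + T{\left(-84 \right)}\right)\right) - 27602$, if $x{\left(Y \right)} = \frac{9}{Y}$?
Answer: $- \frac{13591341}{455} \approx -29871.0$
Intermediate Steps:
$H{\left(O,K \right)} = -5 + K^{2}$ ($H{\left(O,K \right)} = -4 + \left(K K - 1\right) = -4 + \left(K^{2} - 1\right) = -4 + \left(-1 + K^{2}\right) = -5 + K^{2}$)
$T{\left(A \right)} = \frac{1}{130}$ ($T{\left(A \right)} = \frac{1}{\left(-5 + 6^{2}\right) + 99} = \frac{1}{\left(-5 + 36\right) + 99} = \frac{1}{31 + 99} = \frac{1}{130}$)
$\left(\left(-7664 + x{\left(-126 \right)}\right) - \left(-5395 + T{\left(-84 \right)}\right)\right) - 27602 = \left(\left(-7664 + \frac{9}{-126}\right) + \left(5395 - \frac{1}{130}\right)\right) - 27602 = \left(\left(-7664 + 9 \left(- \frac{1}{126}\right)\right) + \left(5395 - \frac{1}{130}\right)\right) - 27602 = \left(\left(-7664 - \frac{1}{14}\right) + \frac{701349}{130}\right) - 27602 = \left(- \frac{107297}{14} + \frac{701349}{130}\right) - 27602 = - \frac{1032431}{455} - 27602 = - \frac{13591341}{455}$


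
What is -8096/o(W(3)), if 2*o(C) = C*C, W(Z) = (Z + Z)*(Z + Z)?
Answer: -1012/81 ≈ -12.494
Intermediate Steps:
W(Z) = 4*Z² (W(Z) = (2*Z)*(2*Z) = 4*Z²)
o(C) = C²/2 (o(C) = (C*C)/2 = C²/2)
-8096/o(W(3)) = -8096/((4*3²)²/2) = -8096/((4*9)²/2) = -8096/((½)*36²) = -8096/((½)*1296) = -8096/648 = -8096*1/648 = -1012/81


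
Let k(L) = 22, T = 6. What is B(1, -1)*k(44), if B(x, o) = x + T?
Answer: 154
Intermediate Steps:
B(x, o) = 6 + x (B(x, o) = x + 6 = 6 + x)
B(1, -1)*k(44) = (6 + 1)*22 = 7*22 = 154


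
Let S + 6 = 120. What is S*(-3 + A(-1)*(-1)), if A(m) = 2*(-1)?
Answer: -114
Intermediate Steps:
S = 114 (S = -6 + 120 = 114)
A(m) = -2
S*(-3 + A(-1)*(-1)) = 114*(-3 - 2*(-1)) = 114*(-3 + 2) = 114*(-1) = -114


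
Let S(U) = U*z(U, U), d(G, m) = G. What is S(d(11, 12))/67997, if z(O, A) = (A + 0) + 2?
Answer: 143/67997 ≈ 0.0021030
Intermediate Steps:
z(O, A) = 2 + A (z(O, A) = A + 2 = 2 + A)
S(U) = U*(2 + U)
S(d(11, 12))/67997 = (11*(2 + 11))/67997 = (11*13)*(1/67997) = 143*(1/67997) = 143/67997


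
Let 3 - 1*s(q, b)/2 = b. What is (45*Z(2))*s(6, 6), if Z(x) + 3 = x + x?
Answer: -270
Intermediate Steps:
s(q, b) = 6 - 2*b
Z(x) = -3 + 2*x (Z(x) = -3 + (x + x) = -3 + 2*x)
(45*Z(2))*s(6, 6) = (45*(-3 + 2*2))*(6 - 2*6) = (45*(-3 + 4))*(6 - 12) = (45*1)*(-6) = 45*(-6) = -270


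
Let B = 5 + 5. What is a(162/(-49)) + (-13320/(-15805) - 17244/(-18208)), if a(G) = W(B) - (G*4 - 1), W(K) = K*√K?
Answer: 11290970135/705054728 + 10*√10 ≈ 47.637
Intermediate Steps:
B = 10
W(K) = K^(3/2)
a(G) = 1 - 4*G + 10*√10 (a(G) = 10^(3/2) - (G*4 - 1) = 10*√10 - (4*G - 1) = 10*√10 - (-1 + 4*G) = 10*√10 + (1 - 4*G) = 1 - 4*G + 10*√10)
a(162/(-49)) + (-13320/(-15805) - 17244/(-18208)) = (1 - 648/(-49) + 10*√10) + (-13320/(-15805) - 17244/(-18208)) = (1 - 648*(-1)/49 + 10*√10) + (-13320*(-1/15805) - 17244*(-1/18208)) = (1 - 4*(-162/49) + 10*√10) + (2664/3161 + 4311/4552) = (1 + 648/49 + 10*√10) + 25753599/14388872 = (697/49 + 10*√10) + 25753599/14388872 = 11290970135/705054728 + 10*√10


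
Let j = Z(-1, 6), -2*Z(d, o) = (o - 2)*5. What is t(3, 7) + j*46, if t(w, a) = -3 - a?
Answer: -470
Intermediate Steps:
Z(d, o) = 5 - 5*o/2 (Z(d, o) = -(o - 2)*5/2 = -(-2 + o)*5/2 = -(-10 + 5*o)/2 = 5 - 5*o/2)
j = -10 (j = 5 - 5/2*6 = 5 - 15 = -10)
t(3, 7) + j*46 = (-3 - 1*7) - 10*46 = (-3 - 7) - 460 = -10 - 460 = -470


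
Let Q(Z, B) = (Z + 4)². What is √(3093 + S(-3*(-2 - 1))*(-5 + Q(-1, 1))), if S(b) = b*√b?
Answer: √3201 ≈ 56.577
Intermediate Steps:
S(b) = b^(3/2)
Q(Z, B) = (4 + Z)²
√(3093 + S(-3*(-2 - 1))*(-5 + Q(-1, 1))) = √(3093 + (-3*(-2 - 1))^(3/2)*(-5 + (4 - 1)²)) = √(3093 + (-3*(-3))^(3/2)*(-5 + 3²)) = √(3093 + 9^(3/2)*(-5 + 9)) = √(3093 + 27*4) = √(3093 + 108) = √3201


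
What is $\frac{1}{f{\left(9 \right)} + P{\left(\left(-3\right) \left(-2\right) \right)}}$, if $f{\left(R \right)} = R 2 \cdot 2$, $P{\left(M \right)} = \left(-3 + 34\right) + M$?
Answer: $\frac{1}{73} \approx 0.013699$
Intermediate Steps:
$P{\left(M \right)} = 31 + M$
$f{\left(R \right)} = 4 R$ ($f{\left(R \right)} = 2 R 2 = 4 R$)
$\frac{1}{f{\left(9 \right)} + P{\left(\left(-3\right) \left(-2\right) \right)}} = \frac{1}{4 \cdot 9 + \left(31 - -6\right)} = \frac{1}{36 + \left(31 + 6\right)} = \frac{1}{36 + 37} = \frac{1}{73}$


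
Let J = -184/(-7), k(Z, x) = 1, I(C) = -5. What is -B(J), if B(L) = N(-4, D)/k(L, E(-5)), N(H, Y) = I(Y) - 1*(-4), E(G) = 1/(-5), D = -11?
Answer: 1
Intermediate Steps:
E(G) = -⅕
J = 184/7 (J = -184*(-⅐) = 184/7 ≈ 26.286)
N(H, Y) = -1 (N(H, Y) = -5 - 1*(-4) = -5 + 4 = -1)
B(L) = -1 (B(L) = -1/1 = -1*1 = -1)
-B(J) = -1*(-1) = 1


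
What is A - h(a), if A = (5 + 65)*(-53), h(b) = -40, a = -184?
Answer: -3670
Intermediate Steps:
A = -3710 (A = 70*(-53) = -3710)
A - h(a) = -3710 - 1*(-40) = -3710 + 40 = -3670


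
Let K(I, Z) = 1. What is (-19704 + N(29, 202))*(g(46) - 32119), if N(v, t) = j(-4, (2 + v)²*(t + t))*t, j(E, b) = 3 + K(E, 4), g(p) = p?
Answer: 606051408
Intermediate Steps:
j(E, b) = 4 (j(E, b) = 3 + 1 = 4)
N(v, t) = 4*t
(-19704 + N(29, 202))*(g(46) - 32119) = (-19704 + 4*202)*(46 - 32119) = (-19704 + 808)*(-32073) = -18896*(-32073) = 606051408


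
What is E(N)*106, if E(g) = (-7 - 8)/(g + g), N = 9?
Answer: -265/3 ≈ -88.333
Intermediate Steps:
E(g) = -15/(2*g) (E(g) = -15*1/(2*g) = -15/(2*g))
E(N)*106 = -15/2/9*106 = -15/2*⅑*106 = -⅚*106 = -265/3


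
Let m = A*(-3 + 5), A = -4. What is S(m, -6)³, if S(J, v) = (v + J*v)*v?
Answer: -16003008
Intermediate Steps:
m = -8 (m = -4*(-3 + 5) = -4*2 = -8)
S(J, v) = v*(v + J*v)
S(m, -6)³ = ((-6)²*(1 - 8))³ = (36*(-7))³ = (-252)³ = -16003008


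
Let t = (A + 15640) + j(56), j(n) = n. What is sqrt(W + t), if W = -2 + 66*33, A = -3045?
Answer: sqrt(14827) ≈ 121.77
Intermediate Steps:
t = 12651 (t = (-3045 + 15640) + 56 = 12595 + 56 = 12651)
W = 2176 (W = -2 + 2178 = 2176)
sqrt(W + t) = sqrt(2176 + 12651) = sqrt(14827)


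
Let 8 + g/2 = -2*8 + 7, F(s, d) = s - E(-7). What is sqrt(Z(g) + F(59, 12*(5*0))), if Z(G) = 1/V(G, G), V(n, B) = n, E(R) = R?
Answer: sqrt(76262)/34 ≈ 8.1222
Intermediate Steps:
F(s, d) = 7 + s (F(s, d) = s - 1*(-7) = s + 7 = 7 + s)
g = -34 (g = -16 + 2*(-2*8 + 7) = -16 + 2*(-16 + 7) = -16 + 2*(-9) = -16 - 18 = -34)
Z(G) = 1/G
sqrt(Z(g) + F(59, 12*(5*0))) = sqrt(1/(-34) + (7 + 59)) = sqrt(-1/34 + 66) = sqrt(2243/34) = sqrt(76262)/34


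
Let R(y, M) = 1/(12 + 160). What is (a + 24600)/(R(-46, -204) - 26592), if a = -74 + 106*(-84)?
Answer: -2686984/4573823 ≈ -0.58747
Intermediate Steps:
a = -8978 (a = -74 - 8904 = -8978)
R(y, M) = 1/172
(a + 24600)/(R(-46, -204) - 26592) = (-8978 + 24600)/(1/172 - 26592) = 15622/(-4573823/172) = 15622*(-172/4573823) = -2686984/4573823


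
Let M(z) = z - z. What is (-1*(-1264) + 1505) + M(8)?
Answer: 2769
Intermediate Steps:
M(z) = 0
(-1*(-1264) + 1505) + M(8) = (-1*(-1264) + 1505) + 0 = (1264 + 1505) + 0 = 2769 + 0 = 2769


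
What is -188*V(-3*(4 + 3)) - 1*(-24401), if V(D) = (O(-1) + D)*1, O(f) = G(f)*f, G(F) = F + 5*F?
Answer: 27221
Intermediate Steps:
G(F) = 6*F
O(f) = 6*f² (O(f) = (6*f)*f = 6*f²)
V(D) = 6 + D (V(D) = (6*(-1)² + D)*1 = (6*1 + D)*1 = (6 + D)*1 = 6 + D)
-188*V(-3*(4 + 3)) - 1*(-24401) = -188*(6 - 3*(4 + 3)) - 1*(-24401) = -188*(6 - 3*7) + 24401 = -188*(6 - 21) + 24401 = -188*(-15) + 24401 = 2820 + 24401 = 27221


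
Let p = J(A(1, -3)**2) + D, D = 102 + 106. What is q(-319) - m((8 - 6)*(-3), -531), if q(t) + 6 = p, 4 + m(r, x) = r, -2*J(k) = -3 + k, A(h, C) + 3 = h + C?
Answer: 201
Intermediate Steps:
A(h, C) = -3 + C + h (A(h, C) = -3 + (h + C) = -3 + (C + h) = -3 + C + h)
J(k) = 3/2 - k/2 (J(k) = -(-3 + k)/2 = 3/2 - k/2)
m(r, x) = -4 + r
D = 208
p = 197 (p = (3/2 - (-3 - 3 + 1)**2/2) + 208 = (3/2 - 1/2*(-5)**2) + 208 = (3/2 - 1/2*25) + 208 = (3/2 - 25/2) + 208 = -11 + 208 = 197)
q(t) = 191 (q(t) = -6 + 197 = 191)
q(-319) - m((8 - 6)*(-3), -531) = 191 - (-4 + (8 - 6)*(-3)) = 191 - (-4 + 2*(-3)) = 191 - (-4 - 6) = 191 - 1*(-10) = 191 + 10 = 201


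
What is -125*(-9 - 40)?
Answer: 6125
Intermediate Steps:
-125*(-9 - 40) = -125*(-49) = -1*(-6125) = 6125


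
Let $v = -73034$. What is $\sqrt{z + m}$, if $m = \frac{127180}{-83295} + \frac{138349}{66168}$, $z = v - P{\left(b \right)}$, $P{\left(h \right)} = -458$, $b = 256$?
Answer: $\frac{i \sqrt{30240990089311925658}}{20412828} \approx 269.4 i$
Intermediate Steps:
$z = -72576$ ($z = -73034 - -458 = -73034 + 458 = -72576$)
$m = \frac{69078527}{122476968}$ ($m = 127180 \left(- \frac{1}{83295}\right) + 138349 \cdot \frac{1}{66168} = - \frac{25436}{16659} + \frac{138349}{66168} = \frac{69078527}{122476968} \approx 0.56401$)
$\sqrt{z + m} = \sqrt{-72576 + \frac{69078527}{122476968}} = \sqrt{- \frac{8888819351041}{122476968}} = \frac{i \sqrt{30240990089311925658}}{20412828}$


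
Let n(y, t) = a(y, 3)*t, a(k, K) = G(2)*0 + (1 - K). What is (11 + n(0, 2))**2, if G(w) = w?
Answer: 49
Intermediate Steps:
a(k, K) = 1 - K (a(k, K) = 2*0 + (1 - K) = 0 + (1 - K) = 1 - K)
n(y, t) = -2*t (n(y, t) = (1 - 1*3)*t = (1 - 3)*t = -2*t)
(11 + n(0, 2))**2 = (11 - 2*2)**2 = (11 - 4)**2 = 7**2 = 49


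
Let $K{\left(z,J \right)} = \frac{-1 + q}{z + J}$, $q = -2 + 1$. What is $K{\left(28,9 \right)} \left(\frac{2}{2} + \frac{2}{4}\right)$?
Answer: $- \frac{3}{37} \approx -0.081081$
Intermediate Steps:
$q = -1$
$K{\left(z,J \right)} = - \frac{2}{J + z}$ ($K{\left(z,J \right)} = \frac{-1 - 1}{z + J} = - \frac{2}{J + z}$)
$K{\left(28,9 \right)} \left(\frac{2}{2} + \frac{2}{4}\right) = - \frac{2}{9 + 28} \left(\frac{2}{2} + \frac{2}{4}\right) = - \frac{2}{37} \left(2 \cdot \frac{1}{2} + 2 \cdot \frac{1}{4}\right) = \left(-2\right) \frac{1}{37} \left(1 + \frac{1}{2}\right) = \left(- \frac{2}{37}\right) \frac{3}{2} = - \frac{3}{37}$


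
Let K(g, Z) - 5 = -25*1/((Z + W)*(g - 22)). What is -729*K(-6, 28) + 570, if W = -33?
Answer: -82455/28 ≈ -2944.8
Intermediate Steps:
K(g, Z) = 5 - 25/((-33 + Z)*(-22 + g)) (K(g, Z) = 5 - 25*1/((Z - 33)*(g - 22)) = 5 - 25*1/((-33 + Z)*(-22 + g)) = 5 - 25/((-33 + Z)*(-22 + g)))
-729*K(-6, 28) + 570 = -3645*(721 - 33*(-6) - 22*28 + 28*(-6))/(726 - 33*(-6) - 22*28 + 28*(-6)) + 570 = -3645*(721 + 198 - 616 - 168)/(726 + 198 - 616 - 168) + 570 = -3645*135/140 + 570 = -729*135/28 + 570 = -98415/28 + 570 = -82455/28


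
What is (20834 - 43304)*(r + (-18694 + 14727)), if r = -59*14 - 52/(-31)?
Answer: 3337491570/31 ≈ 1.0766e+8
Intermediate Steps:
r = -25554/31 (r = -826 - 52*(-1/31) = -826 + 52/31 = -25554/31 ≈ -824.32)
(20834 - 43304)*(r + (-18694 + 14727)) = (20834 - 43304)*(-25554/31 + (-18694 + 14727)) = -22470*(-25554/31 - 3967) = -22470*(-148531/31) = 3337491570/31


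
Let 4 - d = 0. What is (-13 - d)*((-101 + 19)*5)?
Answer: 6970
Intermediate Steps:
d = 4 (d = 4 - 1*0 = 4 + 0 = 4)
(-13 - d)*((-101 + 19)*5) = (-13 - 1*4)*((-101 + 19)*5) = (-13 - 4)*(-82*5) = -17*(-410) = 6970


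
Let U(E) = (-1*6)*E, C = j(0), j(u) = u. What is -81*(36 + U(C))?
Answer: -2916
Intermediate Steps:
C = 0
U(E) = -6*E
-81*(36 + U(C)) = -81*(36 - 6*0) = -81*(36 + 0) = -81*36 = -2916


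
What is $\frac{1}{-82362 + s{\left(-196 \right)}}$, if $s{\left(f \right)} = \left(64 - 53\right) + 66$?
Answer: $- \frac{1}{82285} \approx -1.2153 \cdot 10^{-5}$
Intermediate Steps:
$s{\left(f \right)} = 77$ ($s{\left(f \right)} = 11 + 66 = 77$)
$\frac{1}{-82362 + s{\left(-196 \right)}} = \frac{1}{-82362 + 77} = \frac{1}{-82285} = - \frac{1}{82285}$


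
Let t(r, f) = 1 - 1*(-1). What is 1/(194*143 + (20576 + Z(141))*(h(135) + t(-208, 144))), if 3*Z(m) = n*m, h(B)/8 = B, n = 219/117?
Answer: 39/873060328 ≈ 4.4670e-8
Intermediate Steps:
n = 73/39 (n = 219*(1/117) = 73/39 ≈ 1.8718)
h(B) = 8*B
t(r, f) = 2 (t(r, f) = 1 + 1 = 2)
Z(m) = 73*m/117 (Z(m) = (73*m/39)/3 = 73*m/117)
1/(194*143 + (20576 + Z(141))*(h(135) + t(-208, 144))) = 1/(194*143 + (20576 + (73/117)*141)*(8*135 + 2)) = 1/(27742 + (20576 + 3431/39)*(1080 + 2)) = 1/(27742 + (805895/39)*1082) = 1/(27742 + 871978390/39) = 1/(873060328/39) = 39/873060328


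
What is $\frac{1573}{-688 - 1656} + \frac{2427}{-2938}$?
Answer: $- \frac{5155181}{3443336} \approx -1.4971$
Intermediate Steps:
$\frac{1573}{-688 - 1656} + \frac{2427}{-2938} = \frac{1573}{-688 - 1656} + 2427 \left(- \frac{1}{2938}\right) = \frac{1573}{-2344} - \frac{2427}{2938} = 1573 \left(- \frac{1}{2344}\right) - \frac{2427}{2938} = - \frac{1573}{2344} - \frac{2427}{2938} = - \frac{5155181}{3443336}$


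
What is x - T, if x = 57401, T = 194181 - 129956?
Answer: -6824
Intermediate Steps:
T = 64225
x - T = 57401 - 1*64225 = 57401 - 64225 = -6824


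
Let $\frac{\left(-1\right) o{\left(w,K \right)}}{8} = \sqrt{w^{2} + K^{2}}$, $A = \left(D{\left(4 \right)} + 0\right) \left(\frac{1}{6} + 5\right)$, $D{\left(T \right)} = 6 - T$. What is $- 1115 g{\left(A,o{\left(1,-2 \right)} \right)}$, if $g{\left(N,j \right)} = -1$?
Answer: $1115$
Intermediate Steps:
$A = \frac{31}{3}$ ($A = \left(\left(6 - 4\right) + 0\right) \left(\frac{1}{6} + 5\right) = \left(2 + 0\right) \frac{31}{6} = 2 \cdot \frac{31}{6} = \frac{31}{3} \approx 10.333$)
$o{\left(w,K \right)} = - 8 \sqrt{K^{2} + w^{2}}$ ($o{\left(w,K \right)} = - 8 \sqrt{w^{2} + K^{2}} = - 8 \sqrt{K^{2} + w^{2}}$)
$- 1115 g{\left(A,o{\left(1,-2 \right)} \right)} = \left(-1115\right) \left(-1\right) = 1115$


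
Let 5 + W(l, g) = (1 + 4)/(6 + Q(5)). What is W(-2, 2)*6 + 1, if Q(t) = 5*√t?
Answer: -2761/89 + 150*√5/89 ≈ -27.254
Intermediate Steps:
W(l, g) = -5 + 5/(6 + 5*√5) (W(l, g) = -5 + (1 + 4)/(6 + 5*√5) = -5 + 5/(6 + 5*√5))
W(-2, 2)*6 + 1 = (-475/89 + 25*√5/89)*6 + 1 = (-2850/89 + 150*√5/89) + 1 = -2761/89 + 150*√5/89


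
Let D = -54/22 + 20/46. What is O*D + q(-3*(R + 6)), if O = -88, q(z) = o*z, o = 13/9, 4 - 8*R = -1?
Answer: 82265/552 ≈ 149.03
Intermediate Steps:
R = 5/8 (R = ½ - ⅛*(-1) = ½ + ⅛ = 5/8 ≈ 0.62500)
D = -511/253 (D = -54*1/22 + 20*(1/46) = -27/11 + 10/23 = -511/253 ≈ -2.0198)
o = 13/9 (o = 13*(⅑) = 13/9 ≈ 1.4444)
q(z) = 13*z/9
O*D + q(-3*(R + 6)) = -88*(-511/253) + 13*(-3*(5/8 + 6))/9 = 4088/23 + 13*(-3*53/8)/9 = 4088/23 + (13/9)*(-159/8) = 4088/23 - 689/24 = 82265/552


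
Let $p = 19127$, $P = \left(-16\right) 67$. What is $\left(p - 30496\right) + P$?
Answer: $-12441$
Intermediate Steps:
$P = -1072$
$\left(p - 30496\right) + P = \left(19127 - 30496\right) - 1072 = -11369 - 1072 = -12441$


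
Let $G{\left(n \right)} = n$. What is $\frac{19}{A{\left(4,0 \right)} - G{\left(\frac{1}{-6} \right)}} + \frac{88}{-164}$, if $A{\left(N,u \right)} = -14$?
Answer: $- \frac{6500}{3403} \approx -1.9101$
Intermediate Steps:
$\frac{19}{A{\left(4,0 \right)} - G{\left(\frac{1}{-6} \right)}} + \frac{88}{-164} = \frac{19}{-14 - \frac{1}{-6}} + \frac{88}{-164} = \frac{19}{-14 - - \frac{1}{6}} + 88 \left(- \frac{1}{164}\right) = \frac{19}{-14 + \frac{1}{6}} - \frac{22}{41} = \frac{19}{- \frac{83}{6}} - \frac{22}{41} = 19 \left(- \frac{6}{83}\right) - \frac{22}{41} = - \frac{114}{83} - \frac{22}{41} = - \frac{6500}{3403}$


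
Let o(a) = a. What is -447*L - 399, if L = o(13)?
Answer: -6210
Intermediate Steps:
L = 13
-447*L - 399 = -447*13 - 399 = -5811 - 399 = -6210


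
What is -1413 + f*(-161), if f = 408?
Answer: -67101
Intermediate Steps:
-1413 + f*(-161) = -1413 + 408*(-161) = -1413 - 65688 = -67101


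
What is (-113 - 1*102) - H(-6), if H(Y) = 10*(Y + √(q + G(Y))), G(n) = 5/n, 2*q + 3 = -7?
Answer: -155 - 5*I*√210/3 ≈ -155.0 - 24.152*I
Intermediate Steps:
q = -5 (q = -3/2 + (½)*(-7) = -3/2 - 7/2 = -5)
H(Y) = 10*Y + 10*√(-5 + 5/Y) (H(Y) = 10*(Y + √(-5 + 5/Y)) = 10*Y + 10*√(-5 + 5/Y))
(-113 - 1*102) - H(-6) = (-113 - 1*102) - (10*(-6) + 10*√5*√((1 - 1*(-6))/(-6))) = (-113 - 102) - (-60 + 10*√5*√(-(1 + 6)/6)) = -215 - (-60 + 10*√5*√(-⅙*7)) = -215 - (-60 + 10*√5*√(-7/6)) = -215 - (-60 + 10*√5*(I*√42/6)) = -215 - (-60 + 5*I*√210/3) = -215 + (60 - 5*I*√210/3) = -155 - 5*I*√210/3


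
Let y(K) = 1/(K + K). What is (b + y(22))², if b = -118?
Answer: 26946481/1936 ≈ 13919.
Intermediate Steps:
y(K) = 1/(2*K)
(b + y(22))² = (-118 + (½)/22)² = (-118 + (½)*(1/22))² = (-118 + 1/44)² = (-5191/44)² = 26946481/1936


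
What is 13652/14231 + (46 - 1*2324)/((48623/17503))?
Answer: -566752268458/691953913 ≈ -819.06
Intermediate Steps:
13652/14231 + (46 - 1*2324)/((48623/17503)) = 13652*(1/14231) + (46 - 2324)/((48623*(1/17503))) = 13652/14231 - 2278/48623/17503 = 13652/14231 - 2278*17503/48623 = 13652/14231 - 39871834/48623 = -566752268458/691953913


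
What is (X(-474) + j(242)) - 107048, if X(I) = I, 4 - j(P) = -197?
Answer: -107321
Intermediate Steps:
j(P) = 201 (j(P) = 4 - 1*(-197) = 4 + 197 = 201)
(X(-474) + j(242)) - 107048 = (-474 + 201) - 107048 = -273 - 107048 = -107321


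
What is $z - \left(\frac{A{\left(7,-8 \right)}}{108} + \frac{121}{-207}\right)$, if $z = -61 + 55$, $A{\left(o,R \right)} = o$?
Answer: $- \frac{13613}{2484} \approx -5.4803$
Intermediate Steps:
$z = -6$
$z - \left(\frac{A{\left(7,-8 \right)}}{108} + \frac{121}{-207}\right) = -6 - \left(\frac{7}{108} + \frac{121}{-207}\right) = -6 - \left(7 \cdot \frac{1}{108} + 121 \left(- \frac{1}{207}\right)\right) = -6 - \left(\frac{7}{108} - \frac{121}{207}\right) = -6 - - \frac{1291}{2484} = -6 + \frac{1291}{2484} = - \frac{13613}{2484}$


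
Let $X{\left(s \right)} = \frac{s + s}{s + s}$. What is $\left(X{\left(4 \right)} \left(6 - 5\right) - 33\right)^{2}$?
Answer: $1024$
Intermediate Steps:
$X{\left(s \right)} = 1$ ($X{\left(s \right)} = \frac{2 s}{2 s} = 2 s \frac{1}{2 s} = 1$)
$\left(X{\left(4 \right)} \left(6 - 5\right) - 33\right)^{2} = \left(1 \left(6 - 5\right) - 33\right)^{2} = \left(1 \cdot 1 - 33\right)^{2} = \left(1 - 33\right)^{2} = \left(-32\right)^{2} = 1024$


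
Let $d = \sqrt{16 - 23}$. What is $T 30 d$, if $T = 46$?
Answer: $1380 i \sqrt{7} \approx 3651.1 i$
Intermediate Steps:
$d = i \sqrt{7}$ ($d = \sqrt{-7} = i \sqrt{7} \approx 2.6458 i$)
$T 30 d = 46 \cdot 30 i \sqrt{7} = 1380 i \sqrt{7}$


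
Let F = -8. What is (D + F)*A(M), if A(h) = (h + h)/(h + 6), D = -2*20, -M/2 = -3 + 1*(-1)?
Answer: -384/7 ≈ -54.857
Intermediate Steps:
M = 8 (M = -2*(-3 + 1*(-1)) = -2*(-3 - 1) = -2*(-4) = 8)
D = -40
A(h) = 2*h/(6 + h) (A(h) = (2*h)/(6 + h) = 2*h/(6 + h))
(D + F)*A(M) = (-40 - 8)*(2*8/(6 + 8)) = -96*8/14 = -48*8/7 = -384/7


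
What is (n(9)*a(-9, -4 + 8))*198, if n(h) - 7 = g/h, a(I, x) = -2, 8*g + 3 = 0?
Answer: -5511/2 ≈ -2755.5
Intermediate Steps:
g = -3/8 (g = -3/8 + (1/8)*0 = -3/8 + 0 = -3/8 ≈ -0.37500)
n(h) = 7 - 3/(8*h)
(n(9)*a(-9, -4 + 8))*198 = ((7 - 3/8/9)*(-2))*198 = ((7 - 3/8*1/9)*(-2))*198 = ((7 - 1/24)*(-2))*198 = ((167/24)*(-2))*198 = -167/12*198 = -5511/2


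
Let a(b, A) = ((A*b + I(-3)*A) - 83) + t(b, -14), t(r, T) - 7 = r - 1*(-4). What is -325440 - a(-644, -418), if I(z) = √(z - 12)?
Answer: -593916 + 418*I*√15 ≈ -5.9392e+5 + 1618.9*I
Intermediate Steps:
I(z) = √(-12 + z)
t(r, T) = 11 + r (t(r, T) = 7 + (r - 1*(-4)) = 7 + (r + 4) = 7 + (4 + r) = 11 + r)
a(b, A) = -72 + b + A*b + I*A*√15 (a(b, A) = ((A*b + √(-12 - 3)*A) - 83) + (11 + b) = ((A*b + √(-15)*A) - 83) + (11 + b) = ((A*b + (I*√15)*A) - 83) + (11 + b) = ((A*b + I*A*√15) - 83) + (11 + b) = (-83 + A*b + I*A*√15) + (11 + b) = -72 + b + A*b + I*A*√15)
-325440 - a(-644, -418) = -325440 - (-72 - 644 - 418*(-644) + I*(-418)*√15) = -325440 - (-72 - 644 + 269192 - 418*I*√15) = -325440 - (268476 - 418*I*√15) = -325440 + (-268476 + 418*I*√15) = -593916 + 418*I*√15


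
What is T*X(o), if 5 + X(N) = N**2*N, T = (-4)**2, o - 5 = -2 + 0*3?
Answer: 352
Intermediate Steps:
o = 3 (o = 5 + (-2 + 0*3) = 5 + (-2 + 0) = 5 - 2 = 3)
T = 16
X(N) = -5 + N**3 (X(N) = -5 + N**2*N = -5 + N**3)
T*X(o) = 16*(-5 + 3**3) = 16*(-5 + 27) = 16*22 = 352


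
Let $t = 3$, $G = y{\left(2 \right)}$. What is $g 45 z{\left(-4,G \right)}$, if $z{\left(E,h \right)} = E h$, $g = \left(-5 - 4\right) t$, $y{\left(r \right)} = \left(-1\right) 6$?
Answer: $-29160$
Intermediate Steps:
$y{\left(r \right)} = -6$
$G = -6$
$g = -27$ ($g = \left(-5 - 4\right) 3 = \left(-9\right) 3 = -27$)
$g 45 z{\left(-4,G \right)} = \left(-27\right) 45 \left(\left(-4\right) \left(-6\right)\right) = \left(-1215\right) 24 = -29160$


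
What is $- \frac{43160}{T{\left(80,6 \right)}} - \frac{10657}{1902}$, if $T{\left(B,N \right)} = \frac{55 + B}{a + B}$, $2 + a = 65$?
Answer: $- \frac{782690297}{17118} \approx -45723.0$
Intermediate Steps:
$a = 63$ ($a = -2 + 65 = 63$)
$T{\left(B,N \right)} = \frac{55 + B}{63 + B}$
$- \frac{43160}{T{\left(80,6 \right)}} - \frac{10657}{1902} = - \frac{43160}{\frac{1}{63 + 80} \left(55 + 80\right)} - \frac{10657}{1902} = - \frac{43160}{\frac{1}{143} \cdot 135} - \frac{10657}{1902} = - \frac{43160}{\frac{135}{143}} - \frac{10657}{1902} = \left(-43160\right) \frac{143}{135} - \frac{10657}{1902} = - \frac{1234376}{27} - \frac{10657}{1902} = - \frac{782690297}{17118}$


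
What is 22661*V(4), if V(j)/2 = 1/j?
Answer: 22661/2 ≈ 11331.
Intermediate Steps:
V(j) = 2/j (V(j) = 2*(1/j) = 2/j)
22661*V(4) = 22661*(2/4) = 22661*(2*(1/4)) = 22661*(1/2) = 22661/2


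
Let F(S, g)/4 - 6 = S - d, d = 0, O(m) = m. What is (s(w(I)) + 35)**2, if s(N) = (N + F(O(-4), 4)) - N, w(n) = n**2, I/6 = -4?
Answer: 1849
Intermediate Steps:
I = -24 (I = 6*(-4) = -24)
F(S, g) = 24 + 4*S (F(S, g) = 24 + 4*(S - 1*0) = 24 + 4*(S + 0) = 24 + 4*S)
s(N) = 8 (s(N) = (N + (24 + 4*(-4))) - N = (N + (24 - 16)) - N = (N + 8) - N = (8 + N) - N = 8)
(s(w(I)) + 35)**2 = (8 + 35)**2 = 43**2 = 1849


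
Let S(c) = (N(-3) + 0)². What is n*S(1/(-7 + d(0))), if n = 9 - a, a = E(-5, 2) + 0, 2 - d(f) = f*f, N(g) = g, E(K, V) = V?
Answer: 63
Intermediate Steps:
d(f) = 2 - f² (d(f) = 2 - f*f = 2 - f²)
a = 2 (a = 2 + 0 = 2)
S(c) = 9 (S(c) = (-3 + 0)² = (-3)² = 9)
n = 7 (n = 9 - 1*2 = 9 - 2 = 7)
n*S(1/(-7 + d(0))) = 7*9 = 63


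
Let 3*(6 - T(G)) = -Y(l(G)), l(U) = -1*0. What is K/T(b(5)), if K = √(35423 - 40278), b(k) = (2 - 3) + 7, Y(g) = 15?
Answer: I*√4855/11 ≈ 6.3344*I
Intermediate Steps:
l(U) = 0
b(k) = 6 (b(k) = -1 + 7 = 6)
K = I*√4855 (K = √(-4855) = I*√4855 ≈ 69.678*I)
T(G) = 11 (T(G) = 6 - (-1)*15/3 = 6 - ⅓*(-15) = 6 + 5 = 11)
K/T(b(5)) = (I*√4855)/11 = (I*√4855)*(1/11) = I*√4855/11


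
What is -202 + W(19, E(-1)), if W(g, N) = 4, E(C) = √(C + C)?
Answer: -198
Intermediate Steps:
E(C) = √2*√C (E(C) = √(2*C) = √2*√C)
-202 + W(19, E(-1)) = -202 + 4 = -198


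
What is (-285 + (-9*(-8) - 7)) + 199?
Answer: -21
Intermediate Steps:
(-285 + (-9*(-8) - 7)) + 199 = (-285 + (72 - 7)) + 199 = (-285 + 65) + 199 = -220 + 199 = -21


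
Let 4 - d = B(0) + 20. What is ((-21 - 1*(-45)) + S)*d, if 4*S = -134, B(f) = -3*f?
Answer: 152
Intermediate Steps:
S = -67/2 (S = (1/4)*(-134) = -67/2 ≈ -33.500)
d = -16 (d = 4 - (-3*0 + 20) = 4 - (0 + 20) = 4 - 1*20 = 4 - 20 = -16)
((-21 - 1*(-45)) + S)*d = ((-21 - 1*(-45)) - 67/2)*(-16) = ((-21 + 45) - 67/2)*(-16) = (24 - 67/2)*(-16) = -19/2*(-16) = 152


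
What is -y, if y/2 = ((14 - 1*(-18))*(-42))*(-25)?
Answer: -67200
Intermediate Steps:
y = 67200 (y = 2*(((14 - 1*(-18))*(-42))*(-25)) = 2*(((14 + 18)*(-42))*(-25)) = 2*((32*(-42))*(-25)) = 2*(-1344*(-25)) = 2*33600 = 67200)
-y = -1*67200 = -67200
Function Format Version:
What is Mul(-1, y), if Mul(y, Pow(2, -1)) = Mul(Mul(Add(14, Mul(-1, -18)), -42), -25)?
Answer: -67200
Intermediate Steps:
y = 67200 (y = Mul(2, Mul(Mul(Add(14, Mul(-1, -18)), -42), -25)) = Mul(2, Mul(Mul(Add(14, 18), -42), -25)) = Mul(2, Mul(Mul(32, -42), -25)) = Mul(2, Mul(-1344, -25)) = Mul(2, 33600) = 67200)
Mul(-1, y) = Mul(-1, 67200) = -67200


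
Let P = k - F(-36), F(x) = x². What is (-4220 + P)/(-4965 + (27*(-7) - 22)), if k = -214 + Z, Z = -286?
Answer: 752/647 ≈ 1.1623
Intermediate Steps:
k = -500 (k = -214 - 286 = -500)
P = -1796 (P = -500 - 1*(-36)² = -500 - 1*1296 = -500 - 1296 = -1796)
(-4220 + P)/(-4965 + (27*(-7) - 22)) = (-4220 - 1796)/(-4965 + (27*(-7) - 22)) = -6016/(-4965 + (-189 - 22)) = -6016/(-4965 - 211) = -6016/(-5176) = -6016*(-1/5176) = 752/647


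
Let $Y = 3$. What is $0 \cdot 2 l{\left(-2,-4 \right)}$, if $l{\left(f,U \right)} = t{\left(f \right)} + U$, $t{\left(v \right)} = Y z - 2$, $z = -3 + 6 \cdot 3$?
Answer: $0$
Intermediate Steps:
$z = 15$ ($z = -3 + 18 = 15$)
$t{\left(v \right)} = 43$ ($t{\left(v \right)} = 3 \cdot 15 - 2 = 45 - 2 = 43$)
$l{\left(f,U \right)} = 43 + U$
$0 \cdot 2 l{\left(-2,-4 \right)} = 0 \cdot 2 \left(43 - 4\right) = 0 \cdot 39 = 0$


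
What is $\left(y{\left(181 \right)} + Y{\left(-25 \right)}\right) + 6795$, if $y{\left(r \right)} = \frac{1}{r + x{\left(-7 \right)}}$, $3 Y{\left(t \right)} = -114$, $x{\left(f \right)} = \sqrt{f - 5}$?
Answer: $\frac{221447342}{32773} - \frac{2 i \sqrt{3}}{32773} \approx 6757.0 - 0.0001057 i$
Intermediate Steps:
$x{\left(f \right)} = \sqrt{-5 + f}$
$Y{\left(t \right)} = -38$ ($Y{\left(t \right)} = \frac{1}{3} \left(-114\right) = -38$)
$y{\left(r \right)} = \frac{1}{r + 2 i \sqrt{3}}$ ($y{\left(r \right)} = \frac{1}{r + \sqrt{-5 - 7}} = \frac{1}{r + \sqrt{-12}} = \frac{1}{r + 2 i \sqrt{3}}$)
$\left(y{\left(181 \right)} + Y{\left(-25 \right)}\right) + 6795 = \left(\frac{1}{181 + 2 i \sqrt{3}} - 38\right) + 6795 = \left(-38 + \frac{1}{181 + 2 i \sqrt{3}}\right) + 6795 = 6757 + \frac{1}{181 + 2 i \sqrt{3}}$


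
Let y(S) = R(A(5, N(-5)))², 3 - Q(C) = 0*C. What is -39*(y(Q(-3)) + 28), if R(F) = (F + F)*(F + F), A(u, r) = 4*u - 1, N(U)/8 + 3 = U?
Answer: -81321396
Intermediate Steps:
N(U) = -24 + 8*U
A(u, r) = -1 + 4*u
R(F) = 4*F² (R(F) = (2*F)*(2*F) = 4*F²)
Q(C) = 3 (Q(C) = 3 - 0*C = 3 - 1*0 = 3 + 0 = 3)
y(S) = 2085136 (y(S) = (4*(-1 + 4*5)²)² = (4*(-1 + 20)²)² = (4*19²)² = (4*361)² = 1444² = 2085136)
-39*(y(Q(-3)) + 28) = -39*(2085136 + 28) = -39*2085164 = -81321396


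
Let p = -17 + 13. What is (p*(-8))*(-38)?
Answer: -1216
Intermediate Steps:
p = -4
(p*(-8))*(-38) = -4*(-8)*(-38) = 32*(-38) = -1216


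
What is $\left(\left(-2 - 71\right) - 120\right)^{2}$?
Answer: $37249$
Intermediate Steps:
$\left(\left(-2 - 71\right) - 120\right)^{2} = \left(-73 - 120\right)^{2} = \left(-193\right)^{2} = 37249$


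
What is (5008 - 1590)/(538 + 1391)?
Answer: 3418/1929 ≈ 1.7719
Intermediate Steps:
(5008 - 1590)/(538 + 1391) = 3418/1929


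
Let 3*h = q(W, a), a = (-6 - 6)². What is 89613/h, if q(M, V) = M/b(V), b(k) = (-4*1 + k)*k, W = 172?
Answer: 1354948560/43 ≈ 3.1510e+7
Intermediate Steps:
a = 144 (a = (-12)² = 144)
b(k) = k*(-4 + k) (b(k) = (-4 + k)*k = k*(-4 + k))
q(M, V) = M/(V*(-4 + V)) (q(M, V) = M/((V*(-4 + V))) = M*(1/(V*(-4 + V))) = M/(V*(-4 + V)))
h = 43/15120 (h = (172/(144*(-4 + 144)))/3 = (172*(1/144)/140)/3 = (172*(1/144)*(1/140))/3 = (⅓)*(43/5040) = 43/15120 ≈ 0.0028439)
89613/h = 89613/(43/15120) = 89613*(15120/43) = 1354948560/43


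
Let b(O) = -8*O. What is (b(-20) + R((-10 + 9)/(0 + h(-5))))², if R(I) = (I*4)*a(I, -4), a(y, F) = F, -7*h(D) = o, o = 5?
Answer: 473344/25 ≈ 18934.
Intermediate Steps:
h(D) = -5/7 (h(D) = -⅐*5 = -5/7)
R(I) = -16*I (R(I) = (I*4)*(-4) = (4*I)*(-4) = -16*I)
(b(-20) + R((-10 + 9)/(0 + h(-5))))² = (-8*(-20) - 16*(-10 + 9)/(0 - 5/7))² = (160 - (-16)/(-5/7))² = (160 - (-16)*(-7)/5)² = (160 - 16*7/5)² = (160 - 112/5)² = (688/5)² = 473344/25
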